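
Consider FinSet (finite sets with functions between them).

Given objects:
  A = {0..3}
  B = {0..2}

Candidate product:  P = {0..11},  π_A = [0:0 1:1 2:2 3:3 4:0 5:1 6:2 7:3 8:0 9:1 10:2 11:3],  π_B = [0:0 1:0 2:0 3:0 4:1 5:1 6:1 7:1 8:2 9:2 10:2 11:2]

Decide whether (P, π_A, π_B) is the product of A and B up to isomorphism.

Answer: VALID PRODUCT

Trace:
|A|·|B| = 4·3 = 12;  |P| = 12
Check the pairing map k ↦ (π_A(k), π_B(k)):
  0 : (0,0)
  1 : (1,0)
  2 : (2,0)
  3 : (3,0)
  4 : (0,1)
  5 : (1,1)
  6 : (2,1)
  7 : (3,1)
  8 : (0,2)
  9 : (1,2)
  10 : (2,2)
  11 : (3,2)
distinct pairs in image: 12 / 12 needed
  → bijection onto A×B; projections well-typed.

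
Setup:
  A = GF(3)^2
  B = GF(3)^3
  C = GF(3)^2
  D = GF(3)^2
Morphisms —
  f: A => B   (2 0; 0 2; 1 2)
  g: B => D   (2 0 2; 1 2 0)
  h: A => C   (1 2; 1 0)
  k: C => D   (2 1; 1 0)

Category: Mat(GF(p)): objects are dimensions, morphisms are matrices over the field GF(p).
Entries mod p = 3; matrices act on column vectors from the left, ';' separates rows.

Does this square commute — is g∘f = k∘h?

Along f;g (path 1):
  e0=⟨1,0⟩ f=>⟨2,0,1⟩ g=>⟨0,2⟩
  e1=⟨0,1⟩ f=>⟨0,2,2⟩ g=>⟨1,1⟩
  ⟦path⟧₁ = (0 1; 2 1)
Along h;k (path 2):
  e0=⟨1,0⟩ h=>⟨1,1⟩ k=>⟨0,1⟩
  e1=⟨0,1⟩ h=>⟨2,0⟩ k=>⟨1,2⟩
  ⟦path⟧₂ = (0 1; 1 2)
Equal? distinct morphisms ✗

Answer: DOES NOT COMMUTE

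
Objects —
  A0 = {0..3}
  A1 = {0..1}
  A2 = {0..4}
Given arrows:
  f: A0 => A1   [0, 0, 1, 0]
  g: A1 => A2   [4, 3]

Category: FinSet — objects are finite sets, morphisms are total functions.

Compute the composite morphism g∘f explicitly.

  0 f=>0 g=>4
  1 f=>0 g=>4
  2 f=>1 g=>3
  3 f=>0 g=>4
⟦path⟧: [4, 4, 3, 4]

Answer: [4, 4, 3, 4]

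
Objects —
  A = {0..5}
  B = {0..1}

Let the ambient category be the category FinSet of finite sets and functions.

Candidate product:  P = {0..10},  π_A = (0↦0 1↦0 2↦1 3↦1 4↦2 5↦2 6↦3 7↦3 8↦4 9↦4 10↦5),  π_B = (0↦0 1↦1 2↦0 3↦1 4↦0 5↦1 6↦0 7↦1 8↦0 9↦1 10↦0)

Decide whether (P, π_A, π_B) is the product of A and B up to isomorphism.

Answer: NOT A VALID PRODUCT — |P|=11 ≠ |A|·|B|=12

Work:
|A|·|B| = 6·2 = 12;  |P| = 11
  → cardinalities differ; no bijection possible.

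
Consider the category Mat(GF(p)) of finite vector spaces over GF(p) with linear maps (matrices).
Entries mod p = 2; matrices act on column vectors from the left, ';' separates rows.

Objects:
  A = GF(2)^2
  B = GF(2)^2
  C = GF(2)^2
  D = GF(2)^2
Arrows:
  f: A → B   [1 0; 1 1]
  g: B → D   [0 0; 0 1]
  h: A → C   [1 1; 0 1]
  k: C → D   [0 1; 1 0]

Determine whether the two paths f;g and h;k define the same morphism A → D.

Answer: DOES NOT COMMUTE

Work:
Along f;g (path 1):
  e0=[1,0] f→[1,1] g→[0,1]
  e1=[0,1] f→[0,1] g→[0,1]
  result₁ = [0 0; 1 1]
Along h;k (path 2):
  e0=[1,0] h→[1,0] k→[0,1]
  e1=[0,1] h→[1,1] k→[1,1]
  result₂ = [0 1; 1 1]
Equal? differ; not commutative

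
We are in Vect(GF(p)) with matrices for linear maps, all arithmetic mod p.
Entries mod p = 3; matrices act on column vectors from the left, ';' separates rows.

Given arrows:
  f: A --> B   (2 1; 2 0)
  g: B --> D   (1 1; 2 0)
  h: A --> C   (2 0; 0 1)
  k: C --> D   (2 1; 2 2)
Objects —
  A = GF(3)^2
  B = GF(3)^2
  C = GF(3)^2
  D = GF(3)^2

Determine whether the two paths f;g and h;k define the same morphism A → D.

Answer: COMMUTES

Trace:
1) trace f;g:
  e0=(1,0) f-->(2,2) g-->(1,1)
  e1=(0,1) f-->(1,0) g-->(1,2)
  result₁ = (1 1; 1 2)
2) trace h;k:
  e0=(1,0) h-->(2,0) k-->(1,1)
  e1=(0,1) h-->(0,1) k-->(1,2)
  result₂ = (1 1; 1 2)
Equal? YES — commutes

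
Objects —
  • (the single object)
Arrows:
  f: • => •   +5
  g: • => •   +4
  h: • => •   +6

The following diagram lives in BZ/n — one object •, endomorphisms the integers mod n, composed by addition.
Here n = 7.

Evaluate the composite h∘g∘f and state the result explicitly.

Answer: +1

Trace:
  0 +5≡5 +4≡2 +6≡1  (mod 7)
composite: +1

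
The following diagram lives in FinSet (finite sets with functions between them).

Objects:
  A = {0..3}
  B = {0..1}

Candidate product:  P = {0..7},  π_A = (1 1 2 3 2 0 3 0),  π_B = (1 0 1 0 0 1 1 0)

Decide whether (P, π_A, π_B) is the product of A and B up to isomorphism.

Answer: VALID PRODUCT

Derivation:
|A|·|B| = 4·2 = 8;  |P| = 8
Check the pairing map k ↦ (π_A(k), π_B(k)):
  0 : (1,1)
  1 : (1,0)
  2 : (2,1)
  3 : (3,0)
  4 : (2,0)
  5 : (0,1)
  6 : (3,1)
  7 : (0,0)
distinct pairs in image: 8 / 8 needed
  → bijection onto A×B; projections well-typed.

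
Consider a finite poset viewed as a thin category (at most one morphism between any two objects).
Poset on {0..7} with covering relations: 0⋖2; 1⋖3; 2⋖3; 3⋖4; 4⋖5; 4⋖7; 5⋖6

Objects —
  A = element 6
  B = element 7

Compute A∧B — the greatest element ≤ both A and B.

{x : x⊑A ∧ x⊑B} = {0,1,2,3,4}  (A=6, B=7)
  0 ⊑ 4
  1 ⊑ 4
  2 ⊑ 4
  3 ⊑ 4
  4 ⊑ 4
glb = 4

Answer: A∧B = 4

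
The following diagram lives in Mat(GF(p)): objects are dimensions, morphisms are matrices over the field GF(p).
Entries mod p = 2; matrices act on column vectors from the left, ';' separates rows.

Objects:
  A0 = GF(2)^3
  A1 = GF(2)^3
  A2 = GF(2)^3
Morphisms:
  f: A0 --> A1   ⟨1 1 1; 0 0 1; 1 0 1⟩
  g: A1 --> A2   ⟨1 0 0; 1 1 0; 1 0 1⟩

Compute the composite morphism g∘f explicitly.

Answer: ⟨1 1 1; 1 1 0; 0 1 0⟩

Work:
  e0=(1,0,0) f-->(1,0,1) g-->(1,1,0)
  e1=(0,1,0) f-->(1,0,0) g-->(1,1,1)
  e2=(0,0,1) f-->(1,1,1) g-->(1,0,0)
⟦path⟧: ⟨1 1 1; 1 1 0; 0 1 0⟩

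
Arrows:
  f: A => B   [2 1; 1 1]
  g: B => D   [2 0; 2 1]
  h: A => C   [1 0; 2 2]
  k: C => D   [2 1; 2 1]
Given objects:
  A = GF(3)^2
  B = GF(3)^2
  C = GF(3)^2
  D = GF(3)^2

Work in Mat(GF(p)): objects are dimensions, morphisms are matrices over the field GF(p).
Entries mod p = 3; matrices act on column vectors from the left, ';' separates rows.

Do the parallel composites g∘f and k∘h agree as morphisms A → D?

Answer: DOES NOT COMMUTE

Derivation:
1) trace f;g:
  e0=(1,0) f=>(2,1) g=>(1,2)
  e1=(0,1) f=>(1,1) g=>(2,0)
  result₁ = [1 2; 2 0]
2) trace h;k:
  e0=(1,0) h=>(1,2) k=>(1,1)
  e1=(0,1) h=>(0,2) k=>(2,2)
  result₂ = [1 2; 1 2]
Equal? distinct morphisms ✗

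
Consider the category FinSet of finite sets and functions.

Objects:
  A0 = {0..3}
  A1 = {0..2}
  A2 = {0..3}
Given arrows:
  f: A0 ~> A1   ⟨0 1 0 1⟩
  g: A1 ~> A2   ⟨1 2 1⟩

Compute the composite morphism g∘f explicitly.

Answer: ⟨1 2 1 2⟩

Trace:
  0 f~>0 g~>1
  1 f~>1 g~>2
  2 f~>0 g~>1
  3 f~>1 g~>2
composite: ⟨1 2 1 2⟩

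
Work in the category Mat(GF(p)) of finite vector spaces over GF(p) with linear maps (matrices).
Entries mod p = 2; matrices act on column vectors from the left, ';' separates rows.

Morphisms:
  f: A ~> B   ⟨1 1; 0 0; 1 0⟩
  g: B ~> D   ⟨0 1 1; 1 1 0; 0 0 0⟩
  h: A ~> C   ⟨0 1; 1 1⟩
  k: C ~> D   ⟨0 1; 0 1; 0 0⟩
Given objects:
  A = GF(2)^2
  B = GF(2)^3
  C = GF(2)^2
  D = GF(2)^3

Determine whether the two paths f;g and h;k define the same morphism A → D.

Answer: DOES NOT COMMUTE

Trace:
Along f;g (path 1):
  e0=[1,0] f~>[1,0,1] g~>[1,1,0]
  e1=[0,1] f~>[1,0,0] g~>[0,1,0]
  result₁ = ⟨1 0; 1 1; 0 0⟩
Along h;k (path 2):
  e0=[1,0] h~>[0,1] k~>[1,1,0]
  e1=[0,1] h~>[1,1] k~>[1,1,0]
  result₂ = ⟨1 1; 1 1; 0 0⟩
Equal? differ; not commutative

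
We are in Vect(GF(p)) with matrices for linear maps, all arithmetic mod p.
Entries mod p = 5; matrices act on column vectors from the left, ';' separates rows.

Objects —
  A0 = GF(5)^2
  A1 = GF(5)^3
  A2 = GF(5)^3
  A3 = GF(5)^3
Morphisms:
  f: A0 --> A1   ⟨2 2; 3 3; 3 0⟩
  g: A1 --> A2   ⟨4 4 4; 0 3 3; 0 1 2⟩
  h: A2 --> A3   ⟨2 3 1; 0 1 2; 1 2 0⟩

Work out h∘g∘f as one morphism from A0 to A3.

  e0=[1,0] f-->[2,3,3] g-->[2,3,4] h-->[2,1,3]
  e1=[0,1] f-->[2,3,0] g-->[0,4,3] h-->[0,0,3]
result: ⟨2 0; 1 0; 3 3⟩

Answer: ⟨2 0; 1 0; 3 3⟩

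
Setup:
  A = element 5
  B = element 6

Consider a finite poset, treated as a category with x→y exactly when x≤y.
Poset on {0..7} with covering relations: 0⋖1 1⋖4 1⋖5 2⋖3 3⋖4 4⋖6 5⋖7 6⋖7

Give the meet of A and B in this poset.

{x : x≤A ∧ x≤B} = {0,1}  (A=5, B=6)
  0 ≤ 1
  1 ≤ 1
glb = 1

Answer: A∧B = 1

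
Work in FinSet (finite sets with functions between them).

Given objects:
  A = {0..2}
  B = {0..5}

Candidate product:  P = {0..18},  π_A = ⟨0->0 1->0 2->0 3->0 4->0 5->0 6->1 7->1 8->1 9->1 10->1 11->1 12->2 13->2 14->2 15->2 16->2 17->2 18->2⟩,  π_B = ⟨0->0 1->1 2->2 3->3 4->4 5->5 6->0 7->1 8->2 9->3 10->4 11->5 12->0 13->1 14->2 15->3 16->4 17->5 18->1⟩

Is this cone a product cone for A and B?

Answer: NOT A VALID PRODUCT — |P|=19 ≠ |A|·|B|=18

Derivation:
|A|·|B| = 3·6 = 18;  |P| = 19
  → cardinalities differ; no bijection possible.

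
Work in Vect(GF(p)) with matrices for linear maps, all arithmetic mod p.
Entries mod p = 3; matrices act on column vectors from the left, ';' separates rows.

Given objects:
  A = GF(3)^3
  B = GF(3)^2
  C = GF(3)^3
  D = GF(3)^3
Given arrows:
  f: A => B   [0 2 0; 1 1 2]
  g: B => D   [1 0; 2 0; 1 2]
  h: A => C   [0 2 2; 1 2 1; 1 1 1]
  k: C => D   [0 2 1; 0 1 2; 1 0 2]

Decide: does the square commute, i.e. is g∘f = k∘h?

Answer: COMMUTES

Trace:
Path 1 = f;g:
  e0=(1,0,0) f=>(0,1) g=>(0,0,2)
  e1=(0,1,0) f=>(2,1) g=>(2,1,1)
  e2=(0,0,1) f=>(0,2) g=>(0,0,1)
  result₁ = [0 2 0; 0 1 0; 2 1 1]
Path 2 = h;k:
  e0=(1,0,0) h=>(0,1,1) k=>(0,0,2)
  e1=(0,1,0) h=>(2,2,1) k=>(2,1,1)
  e2=(0,0,1) h=>(2,1,1) k=>(0,0,1)
  result₂ = [0 2 0; 0 1 0; 2 1 1]
Equal? equal; square commutes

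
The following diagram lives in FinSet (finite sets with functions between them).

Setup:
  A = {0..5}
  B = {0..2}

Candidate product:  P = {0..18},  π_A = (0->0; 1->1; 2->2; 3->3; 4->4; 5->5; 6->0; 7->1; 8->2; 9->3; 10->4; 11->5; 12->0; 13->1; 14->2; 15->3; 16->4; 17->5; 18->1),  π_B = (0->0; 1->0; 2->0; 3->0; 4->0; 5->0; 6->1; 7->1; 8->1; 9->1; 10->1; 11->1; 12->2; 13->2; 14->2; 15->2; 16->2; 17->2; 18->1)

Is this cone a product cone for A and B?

Answer: NOT A VALID PRODUCT — |P|=19 ≠ |A|·|B|=18

Derivation:
|A|·|B| = 6·3 = 18;  |P| = 19
  → cardinalities differ; no bijection possible.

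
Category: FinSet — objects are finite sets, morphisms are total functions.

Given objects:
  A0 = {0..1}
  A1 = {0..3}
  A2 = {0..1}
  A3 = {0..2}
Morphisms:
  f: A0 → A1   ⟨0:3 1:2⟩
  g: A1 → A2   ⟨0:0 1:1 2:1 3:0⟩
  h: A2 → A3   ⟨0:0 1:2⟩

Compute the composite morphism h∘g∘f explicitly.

Answer: ⟨0:0 1:2⟩

Trace:
  0 f→3 g→0 h→0
  1 f→2 g→1 h→2
composite: ⟨0:0 1:2⟩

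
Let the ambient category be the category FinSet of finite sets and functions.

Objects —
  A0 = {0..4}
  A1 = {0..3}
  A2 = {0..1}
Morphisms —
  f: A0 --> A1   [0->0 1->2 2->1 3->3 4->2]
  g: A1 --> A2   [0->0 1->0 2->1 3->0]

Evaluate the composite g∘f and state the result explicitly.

Answer: [0->0 1->1 2->0 3->0 4->1]

Derivation:
  0 f-->0 g-->0
  1 f-->2 g-->1
  2 f-->1 g-->0
  3 f-->3 g-->0
  4 f-->2 g-->1
result: [0->0 1->1 2->0 3->0 4->1]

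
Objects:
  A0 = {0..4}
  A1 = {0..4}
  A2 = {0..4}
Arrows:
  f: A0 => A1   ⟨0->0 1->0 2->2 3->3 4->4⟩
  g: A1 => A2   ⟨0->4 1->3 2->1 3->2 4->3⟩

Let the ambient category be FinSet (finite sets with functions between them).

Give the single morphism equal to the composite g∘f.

  0 f=>0 g=>4
  1 f=>0 g=>4
  2 f=>2 g=>1
  3 f=>3 g=>2
  4 f=>4 g=>3
⟦path⟧: ⟨0->4 1->4 2->1 3->2 4->3⟩

Answer: ⟨0->4 1->4 2->1 3->2 4->3⟩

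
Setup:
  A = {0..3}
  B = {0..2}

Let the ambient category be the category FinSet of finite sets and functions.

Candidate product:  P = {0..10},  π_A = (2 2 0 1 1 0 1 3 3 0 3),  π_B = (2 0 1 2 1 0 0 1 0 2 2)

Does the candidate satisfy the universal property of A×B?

|A|·|B| = 4·3 = 12;  |P| = 11
  → cardinalities differ; no bijection possible.

Answer: NOT A VALID PRODUCT — |P|=11 ≠ |A|·|B|=12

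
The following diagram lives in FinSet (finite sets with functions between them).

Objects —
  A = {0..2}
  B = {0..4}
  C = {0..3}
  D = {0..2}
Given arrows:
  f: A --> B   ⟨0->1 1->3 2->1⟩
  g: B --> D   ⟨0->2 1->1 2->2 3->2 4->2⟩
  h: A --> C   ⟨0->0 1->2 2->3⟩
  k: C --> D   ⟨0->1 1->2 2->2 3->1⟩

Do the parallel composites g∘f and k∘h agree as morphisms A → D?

Path 1 = f;g:
  0 f-->1 g-->1
  1 f-->3 g-->2
  2 f-->1 g-->1
  ⟦path⟧₁ = ⟨0->1 1->2 2->1⟩
Path 2 = h;k:
  0 h-->0 k-->1
  1 h-->2 k-->2
  2 h-->3 k-->1
  ⟦path⟧₂ = ⟨0->1 1->2 2->1⟩
Equal? same morphism ✓

Answer: COMMUTES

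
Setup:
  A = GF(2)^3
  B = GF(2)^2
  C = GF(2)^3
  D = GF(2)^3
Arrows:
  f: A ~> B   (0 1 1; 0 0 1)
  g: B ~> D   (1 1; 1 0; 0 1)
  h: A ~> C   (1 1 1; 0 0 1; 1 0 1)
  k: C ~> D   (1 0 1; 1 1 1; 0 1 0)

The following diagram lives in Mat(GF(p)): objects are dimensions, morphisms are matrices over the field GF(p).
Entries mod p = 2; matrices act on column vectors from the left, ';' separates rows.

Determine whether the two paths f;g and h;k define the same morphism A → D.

Path 1 = f;g:
  e0=[1,0,0] f~>[0,0] g~>[0,0,0]
  e1=[0,1,0] f~>[1,0] g~>[1,1,0]
  e2=[0,0,1] f~>[1,1] g~>[0,1,1]
  ⟦path⟧₁ = (0 1 0; 0 1 1; 0 0 1)
Path 2 = h;k:
  e0=[1,0,0] h~>[1,0,1] k~>[0,0,0]
  e1=[0,1,0] h~>[1,0,0] k~>[1,1,0]
  e2=[0,0,1] h~>[1,1,1] k~>[0,1,1]
  ⟦path⟧₂ = (0 1 0; 0 1 1; 0 0 1)
Equal? same morphism ✓

Answer: COMMUTES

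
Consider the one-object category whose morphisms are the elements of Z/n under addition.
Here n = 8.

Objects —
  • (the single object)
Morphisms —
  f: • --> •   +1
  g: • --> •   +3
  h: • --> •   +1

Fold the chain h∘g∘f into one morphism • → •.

Answer: +5

Trace:
  0 +1≡1 +3≡4 +1≡5  (mod 8)
result: +5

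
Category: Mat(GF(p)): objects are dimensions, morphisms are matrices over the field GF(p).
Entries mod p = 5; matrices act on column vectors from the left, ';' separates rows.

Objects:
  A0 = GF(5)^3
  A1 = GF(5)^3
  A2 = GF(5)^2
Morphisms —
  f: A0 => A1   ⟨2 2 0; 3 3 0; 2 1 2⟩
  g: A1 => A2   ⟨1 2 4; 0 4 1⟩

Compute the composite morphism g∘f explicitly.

Answer: ⟨1 2 3; 4 3 2⟩

Derivation:
  e0=[1,0,0] f=>[2,3,2] g=>[1,4]
  e1=[0,1,0] f=>[2,3,1] g=>[2,3]
  e2=[0,0,1] f=>[0,0,2] g=>[3,2]
composite: ⟨1 2 3; 4 3 2⟩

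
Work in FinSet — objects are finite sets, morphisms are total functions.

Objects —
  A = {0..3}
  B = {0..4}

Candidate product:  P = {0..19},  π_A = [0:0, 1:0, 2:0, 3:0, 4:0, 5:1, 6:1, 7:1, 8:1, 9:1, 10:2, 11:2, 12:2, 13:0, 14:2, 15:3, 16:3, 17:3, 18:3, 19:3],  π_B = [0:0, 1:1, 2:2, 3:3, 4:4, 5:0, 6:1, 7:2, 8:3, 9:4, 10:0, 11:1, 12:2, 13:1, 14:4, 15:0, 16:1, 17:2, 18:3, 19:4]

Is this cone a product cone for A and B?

Answer: NOT A VALID PRODUCT — duplicate pair at indices 1,13

Trace:
|A|·|B| = 4·5 = 20;  |P| = 20
Check the pairing map k ↦ (π_A(k), π_B(k)):
  0 : (0,0)
  1 : (0,1)
  2 : (0,2)
  3 : (0,3)
  4 : (0,4)
  5 : (1,0)
  6 : (1,1)
  7 : (1,2)
  8 : (1,3)
  9 : (1,4)
  10 : (2,0)
  11 : (2,1)
  12 : (2,2)
  13 : (0,1)  ✗ repeats pair of k=1
  14 : (2,4)
  15 : (3,0)
  16 : (3,1)
  17 : (3,2)
  18 : (3,3)
  19 : (3,4)
distinct pairs in image: 19 / 20 needed
  → (0,1) hit at k=1 and k=13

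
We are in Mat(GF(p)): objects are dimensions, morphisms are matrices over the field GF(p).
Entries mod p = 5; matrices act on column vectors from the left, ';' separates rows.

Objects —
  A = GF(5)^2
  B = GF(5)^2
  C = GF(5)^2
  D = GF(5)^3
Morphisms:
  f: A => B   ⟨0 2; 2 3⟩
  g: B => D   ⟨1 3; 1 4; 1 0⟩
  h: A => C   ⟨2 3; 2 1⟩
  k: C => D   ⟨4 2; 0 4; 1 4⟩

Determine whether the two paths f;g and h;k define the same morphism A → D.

Path 1 = f;g:
  e0=(1,0) f=>(0,2) g=>(1,3,0)
  e1=(0,1) f=>(2,3) g=>(1,4,2)
  composite₁ = ⟨1 1; 3 4; 0 2⟩
Path 2 = h;k:
  e0=(1,0) h=>(2,2) k=>(2,3,0)
  e1=(0,1) h=>(3,1) k=>(4,4,2)
  composite₂ = ⟨2 4; 3 4; 0 2⟩
Equal? distinct morphisms ✗

Answer: DOES NOT COMMUTE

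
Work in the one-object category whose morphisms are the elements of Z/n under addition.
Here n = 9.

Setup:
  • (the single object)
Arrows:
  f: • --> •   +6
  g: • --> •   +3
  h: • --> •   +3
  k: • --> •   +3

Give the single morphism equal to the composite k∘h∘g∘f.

  0 +6≡6 +3≡0 +3≡3 +3≡6  (mod 9)
result: +6

Answer: +6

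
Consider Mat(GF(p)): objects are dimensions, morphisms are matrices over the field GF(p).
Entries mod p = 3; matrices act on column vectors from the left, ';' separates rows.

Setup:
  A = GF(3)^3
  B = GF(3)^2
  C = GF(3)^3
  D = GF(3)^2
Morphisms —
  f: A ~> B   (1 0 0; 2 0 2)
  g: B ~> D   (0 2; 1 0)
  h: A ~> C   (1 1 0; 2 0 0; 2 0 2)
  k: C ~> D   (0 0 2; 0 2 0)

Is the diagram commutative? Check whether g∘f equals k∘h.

Answer: COMMUTES

Derivation:
Along f;g (path 1):
  e0=(1,0,0) f~>(1,2) g~>(1,1)
  e1=(0,1,0) f~>(0,0) g~>(0,0)
  e2=(0,0,1) f~>(0,2) g~>(1,0)
  result₁ = (1 0 1; 1 0 0)
Along h;k (path 2):
  e0=(1,0,0) h~>(1,2,2) k~>(1,1)
  e1=(0,1,0) h~>(1,0,0) k~>(0,0)
  e2=(0,0,1) h~>(0,0,2) k~>(1,0)
  result₂ = (1 0 1; 1 0 0)
Equal? equal; square commutes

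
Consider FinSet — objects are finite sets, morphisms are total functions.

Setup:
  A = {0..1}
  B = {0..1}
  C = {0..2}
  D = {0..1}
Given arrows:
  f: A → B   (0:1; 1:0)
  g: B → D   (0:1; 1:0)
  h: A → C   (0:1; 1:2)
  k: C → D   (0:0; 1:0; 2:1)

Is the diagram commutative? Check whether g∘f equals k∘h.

1) trace f;g:
  0 f→1 g→0
  1 f→0 g→1
  composite₁ = (0:0; 1:1)
2) trace h;k:
  0 h→1 k→0
  1 h→2 k→1
  composite₂ = (0:0; 1:1)
Equal? YES — commutes

Answer: COMMUTES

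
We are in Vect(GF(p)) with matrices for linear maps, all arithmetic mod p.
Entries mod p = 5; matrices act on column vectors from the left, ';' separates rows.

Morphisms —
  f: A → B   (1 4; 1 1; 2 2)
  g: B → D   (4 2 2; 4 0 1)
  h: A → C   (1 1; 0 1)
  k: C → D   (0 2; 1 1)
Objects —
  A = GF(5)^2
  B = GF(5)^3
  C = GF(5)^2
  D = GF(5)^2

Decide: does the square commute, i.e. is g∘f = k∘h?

Answer: DOES NOT COMMUTE

Work:
Path 1 = f;g:
  e0=[1,0] f→[1,1,2] g→[0,1]
  e1=[0,1] f→[4,1,2] g→[2,3]
  ⟦path⟧₁ = (0 2; 1 3)
Path 2 = h;k:
  e0=[1,0] h→[1,0] k→[0,1]
  e1=[0,1] h→[1,1] k→[2,2]
  ⟦path⟧₂ = (0 2; 1 2)
Equal? NO — does not commute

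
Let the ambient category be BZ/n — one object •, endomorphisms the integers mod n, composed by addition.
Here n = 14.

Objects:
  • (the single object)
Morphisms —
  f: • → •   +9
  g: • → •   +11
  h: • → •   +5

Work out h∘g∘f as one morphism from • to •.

Answer: +11

Work:
  0 +9≡9 +11≡6 +5≡11  (mod 14)
composite: +11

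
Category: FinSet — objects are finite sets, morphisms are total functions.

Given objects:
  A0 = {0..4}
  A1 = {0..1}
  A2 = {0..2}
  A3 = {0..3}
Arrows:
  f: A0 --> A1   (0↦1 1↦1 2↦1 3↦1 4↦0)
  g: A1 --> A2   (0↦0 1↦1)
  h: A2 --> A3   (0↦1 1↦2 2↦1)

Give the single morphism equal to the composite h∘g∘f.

Answer: (0↦2 1↦2 2↦2 3↦2 4↦1)

Work:
  0 f-->1 g-->1 h-->2
  1 f-->1 g-->1 h-->2
  2 f-->1 g-->1 h-->2
  3 f-->1 g-->1 h-->2
  4 f-->0 g-->0 h-->1
⟦path⟧: (0↦2 1↦2 2↦2 3↦2 4↦1)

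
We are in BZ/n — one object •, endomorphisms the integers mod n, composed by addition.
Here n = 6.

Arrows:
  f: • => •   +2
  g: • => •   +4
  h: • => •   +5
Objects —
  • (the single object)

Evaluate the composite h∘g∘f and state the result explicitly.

  0 +2≡2 +4≡0 +5≡5  (mod 6)
composite: +5

Answer: +5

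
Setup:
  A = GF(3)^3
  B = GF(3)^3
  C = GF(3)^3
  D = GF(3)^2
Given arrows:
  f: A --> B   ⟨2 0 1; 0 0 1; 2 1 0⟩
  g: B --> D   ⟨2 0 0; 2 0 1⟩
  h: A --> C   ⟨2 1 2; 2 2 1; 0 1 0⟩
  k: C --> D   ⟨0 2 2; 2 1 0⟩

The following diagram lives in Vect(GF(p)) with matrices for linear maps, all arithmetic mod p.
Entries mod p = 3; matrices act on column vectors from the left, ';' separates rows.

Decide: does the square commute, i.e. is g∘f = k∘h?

1) trace f;g:
  e0=[1,0,0] f-->[2,0,2] g-->[1,0]
  e1=[0,1,0] f-->[0,0,1] g-->[0,1]
  e2=[0,0,1] f-->[1,1,0] g-->[2,2]
  composite₁ = ⟨1 0 2; 0 1 2⟩
2) trace h;k:
  e0=[1,0,0] h-->[2,2,0] k-->[1,0]
  e1=[0,1,0] h-->[1,2,1] k-->[0,1]
  e2=[0,0,1] h-->[2,1,0] k-->[2,2]
  composite₂ = ⟨1 0 2; 0 1 2⟩
Equal? YES — commutes

Answer: COMMUTES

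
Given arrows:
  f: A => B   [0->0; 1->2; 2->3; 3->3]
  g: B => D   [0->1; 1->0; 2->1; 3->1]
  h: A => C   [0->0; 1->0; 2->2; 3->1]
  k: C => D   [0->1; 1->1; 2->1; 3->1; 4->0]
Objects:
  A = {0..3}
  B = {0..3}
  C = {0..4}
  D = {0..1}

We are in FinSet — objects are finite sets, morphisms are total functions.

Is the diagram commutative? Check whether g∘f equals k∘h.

Answer: COMMUTES

Work:
Along f;g (path 1):
  0 f=>0 g=>1
  1 f=>2 g=>1
  2 f=>3 g=>1
  3 f=>3 g=>1
  composite₁ = [0->1; 1->1; 2->1; 3->1]
Along h;k (path 2):
  0 h=>0 k=>1
  1 h=>0 k=>1
  2 h=>2 k=>1
  3 h=>1 k=>1
  composite₂ = [0->1; 1->1; 2->1; 3->1]
Equal? equal; square commutes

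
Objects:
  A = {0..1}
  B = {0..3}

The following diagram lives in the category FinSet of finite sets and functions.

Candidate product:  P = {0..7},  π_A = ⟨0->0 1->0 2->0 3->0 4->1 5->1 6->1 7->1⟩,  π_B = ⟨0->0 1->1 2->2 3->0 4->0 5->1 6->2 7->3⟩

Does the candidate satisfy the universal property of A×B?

Answer: NOT A VALID PRODUCT — duplicate pair at indices 0,3

Derivation:
|A|·|B| = 2·4 = 8;  |P| = 8
Check the pairing map k ↦ (π_A(k), π_B(k)):
  0 -> (0,0)
  1 -> (0,1)
  2 -> (0,2)
  3 -> (0,0)  ✗ repeats pair of k=0
  4 -> (1,0)
  5 -> (1,1)
  6 -> (1,2)
  7 -> (1,3)
distinct pairs in image: 7 / 8 needed
  → (0,0) hit at k=0 and k=3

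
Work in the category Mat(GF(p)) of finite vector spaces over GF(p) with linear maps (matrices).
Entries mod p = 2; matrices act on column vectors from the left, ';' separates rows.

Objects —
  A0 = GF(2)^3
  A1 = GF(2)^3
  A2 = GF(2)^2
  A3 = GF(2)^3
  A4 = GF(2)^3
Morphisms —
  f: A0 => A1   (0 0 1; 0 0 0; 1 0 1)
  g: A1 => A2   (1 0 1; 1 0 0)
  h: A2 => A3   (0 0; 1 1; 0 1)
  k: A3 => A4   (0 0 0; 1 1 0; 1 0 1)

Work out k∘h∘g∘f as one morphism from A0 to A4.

Answer: (0 0 0; 1 0 1; 0 0 1)

Derivation:
  e0=⟨1,0,0⟩ f=>⟨0,0,1⟩ g=>⟨1,0⟩ h=>⟨0,1,0⟩ k=>⟨0,1,0⟩
  e1=⟨0,1,0⟩ f=>⟨0,0,0⟩ g=>⟨0,0⟩ h=>⟨0,0,0⟩ k=>⟨0,0,0⟩
  e2=⟨0,0,1⟩ f=>⟨1,0,1⟩ g=>⟨0,1⟩ h=>⟨0,1,1⟩ k=>⟨0,1,1⟩
result: (0 0 0; 1 0 1; 0 0 1)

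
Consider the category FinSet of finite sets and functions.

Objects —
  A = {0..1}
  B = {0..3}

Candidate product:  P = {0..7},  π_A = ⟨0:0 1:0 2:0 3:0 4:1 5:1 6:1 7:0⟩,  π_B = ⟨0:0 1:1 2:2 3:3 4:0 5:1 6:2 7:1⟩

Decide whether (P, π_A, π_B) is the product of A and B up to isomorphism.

|A|·|B| = 2·4 = 8;  |P| = 8
Check the pairing map k ↦ (π_A(k), π_B(k)):
  0 : (0,0)
  1 : (0,1)
  2 : (0,2)
  3 : (0,3)
  4 : (1,0)
  5 : (1,1)
  6 : (1,2)
  7 : (0,1)  ✗ repeats pair of k=1
distinct pairs in image: 7 / 8 needed
  → (0,1) hit at k=1 and k=7

Answer: NOT A VALID PRODUCT — duplicate pair at indices 1,7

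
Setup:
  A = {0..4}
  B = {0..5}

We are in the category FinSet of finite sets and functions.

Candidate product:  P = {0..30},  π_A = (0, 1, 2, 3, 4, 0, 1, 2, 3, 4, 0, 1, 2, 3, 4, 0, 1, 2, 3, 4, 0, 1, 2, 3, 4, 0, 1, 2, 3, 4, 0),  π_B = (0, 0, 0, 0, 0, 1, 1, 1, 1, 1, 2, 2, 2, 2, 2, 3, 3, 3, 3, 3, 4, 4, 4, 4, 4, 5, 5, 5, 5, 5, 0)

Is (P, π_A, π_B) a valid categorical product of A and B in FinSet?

Answer: NOT A VALID PRODUCT — |P|=31 ≠ |A|·|B|=30

Work:
|A|·|B| = 5·6 = 30;  |P| = 31
  → cardinalities differ; no bijection possible.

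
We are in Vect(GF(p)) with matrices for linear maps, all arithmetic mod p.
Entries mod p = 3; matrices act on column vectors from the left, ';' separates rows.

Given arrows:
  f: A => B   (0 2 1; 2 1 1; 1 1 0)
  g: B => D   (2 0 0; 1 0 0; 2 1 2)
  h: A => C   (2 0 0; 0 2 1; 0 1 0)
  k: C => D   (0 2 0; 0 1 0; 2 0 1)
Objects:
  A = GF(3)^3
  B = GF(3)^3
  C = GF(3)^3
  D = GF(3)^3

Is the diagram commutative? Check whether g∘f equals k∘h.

Answer: COMMUTES

Derivation:
Along f;g (path 1):
  e0=[1,0,0] f=>[0,2,1] g=>[0,0,1]
  e1=[0,1,0] f=>[2,1,1] g=>[1,2,1]
  e2=[0,0,1] f=>[1,1,0] g=>[2,1,0]
  ⟦path⟧₁ = (0 1 2; 0 2 1; 1 1 0)
Along h;k (path 2):
  e0=[1,0,0] h=>[2,0,0] k=>[0,0,1]
  e1=[0,1,0] h=>[0,2,1] k=>[1,2,1]
  e2=[0,0,1] h=>[0,1,0] k=>[2,1,0]
  ⟦path⟧₂ = (0 1 2; 0 2 1; 1 1 0)
Equal? YES — commutes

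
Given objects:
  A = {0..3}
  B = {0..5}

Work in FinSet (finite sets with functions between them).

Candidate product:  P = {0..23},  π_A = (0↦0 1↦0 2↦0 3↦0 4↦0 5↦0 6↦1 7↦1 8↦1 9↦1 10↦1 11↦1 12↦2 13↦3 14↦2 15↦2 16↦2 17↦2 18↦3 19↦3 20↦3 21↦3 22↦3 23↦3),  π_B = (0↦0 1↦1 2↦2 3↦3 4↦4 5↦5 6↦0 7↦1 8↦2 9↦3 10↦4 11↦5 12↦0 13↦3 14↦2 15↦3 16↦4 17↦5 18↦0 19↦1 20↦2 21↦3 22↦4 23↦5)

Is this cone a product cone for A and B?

Answer: NOT A VALID PRODUCT — duplicate pair at indices 21,13

Derivation:
|A|·|B| = 4·6 = 24;  |P| = 24
Check the pairing map k ↦ (π_A(k), π_B(k)):
  0 ↦ (0,0)
  1 ↦ (0,1)
  2 ↦ (0,2)
  3 ↦ (0,3)
  4 ↦ (0,4)
  5 ↦ (0,5)
  6 ↦ (1,0)
  7 ↦ (1,1)
  8 ↦ (1,2)
  9 ↦ (1,3)
  10 ↦ (1,4)
  11 ↦ (1,5)
  12 ↦ (2,0)
  13 ↦ (3,3)
  14 ↦ (2,2)
  15 ↦ (2,3)
  16 ↦ (2,4)
  17 ↦ (2,5)
  18 ↦ (3,0)
  19 ↦ (3,1)
  20 ↦ (3,2)
  21 ↦ (3,3)  ✗ repeats pair of k=13
  22 ↦ (3,4)
  23 ↦ (3,5)
distinct pairs in image: 23 / 24 needed
  → (3,3) hit at k=13 and k=21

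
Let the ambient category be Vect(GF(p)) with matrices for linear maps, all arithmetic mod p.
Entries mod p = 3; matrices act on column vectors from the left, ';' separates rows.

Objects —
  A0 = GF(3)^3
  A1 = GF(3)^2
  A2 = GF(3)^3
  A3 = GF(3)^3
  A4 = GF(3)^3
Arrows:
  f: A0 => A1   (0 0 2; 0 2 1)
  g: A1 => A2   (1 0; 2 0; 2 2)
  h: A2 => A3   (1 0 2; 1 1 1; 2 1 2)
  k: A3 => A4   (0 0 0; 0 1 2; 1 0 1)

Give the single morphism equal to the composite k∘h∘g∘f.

Answer: (0 0 0; 0 2 1; 0 1 1)

Work:
  e0=⟨1,0,0⟩ f=>⟨0,0⟩ g=>⟨0,0,0⟩ h=>⟨0,0,0⟩ k=>⟨0,0,0⟩
  e1=⟨0,1,0⟩ f=>⟨0,2⟩ g=>⟨0,0,1⟩ h=>⟨2,1,2⟩ k=>⟨0,2,1⟩
  e2=⟨0,0,1⟩ f=>⟨2,1⟩ g=>⟨2,1,0⟩ h=>⟨2,0,2⟩ k=>⟨0,1,1⟩
result: (0 0 0; 0 2 1; 0 1 1)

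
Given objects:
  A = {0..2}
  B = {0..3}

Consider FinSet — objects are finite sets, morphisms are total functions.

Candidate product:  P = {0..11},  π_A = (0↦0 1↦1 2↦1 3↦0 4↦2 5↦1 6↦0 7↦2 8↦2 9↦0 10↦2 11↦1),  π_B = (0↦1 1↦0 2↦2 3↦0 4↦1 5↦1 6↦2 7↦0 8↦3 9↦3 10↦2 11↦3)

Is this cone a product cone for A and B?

|A|·|B| = 3·4 = 12;  |P| = 12
Check the pairing map k ↦ (π_A(k), π_B(k)):
  0 ↦ (0,1)
  1 ↦ (1,0)
  2 ↦ (1,2)
  3 ↦ (0,0)
  4 ↦ (2,1)
  5 ↦ (1,1)
  6 ↦ (0,2)
  7 ↦ (2,0)
  8 ↦ (2,3)
  9 ↦ (0,3)
  10 ↦ (2,2)
  11 ↦ (1,3)
distinct pairs in image: 12 / 12 needed
  → bijection onto A×B; projections well-typed.

Answer: VALID PRODUCT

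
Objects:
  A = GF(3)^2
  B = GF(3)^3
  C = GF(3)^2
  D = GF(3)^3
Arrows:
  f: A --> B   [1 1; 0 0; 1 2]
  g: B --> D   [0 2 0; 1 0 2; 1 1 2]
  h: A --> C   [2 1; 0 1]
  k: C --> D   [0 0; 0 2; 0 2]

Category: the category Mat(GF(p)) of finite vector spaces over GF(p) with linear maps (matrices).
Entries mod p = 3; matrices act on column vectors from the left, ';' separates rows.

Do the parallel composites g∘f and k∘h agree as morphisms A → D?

Along f;g (path 1):
  e0=⟨1,0⟩ f-->⟨1,0,1⟩ g-->⟨0,0,0⟩
  e1=⟨0,1⟩ f-->⟨1,0,2⟩ g-->⟨0,2,2⟩
  ⟦path⟧₁ = [0 0; 0 2; 0 2]
Along h;k (path 2):
  e0=⟨1,0⟩ h-->⟨2,0⟩ k-->⟨0,0,0⟩
  e1=⟨0,1⟩ h-->⟨1,1⟩ k-->⟨0,2,2⟩
  ⟦path⟧₂ = [0 0; 0 2; 0 2]
Equal? YES — commutes

Answer: COMMUTES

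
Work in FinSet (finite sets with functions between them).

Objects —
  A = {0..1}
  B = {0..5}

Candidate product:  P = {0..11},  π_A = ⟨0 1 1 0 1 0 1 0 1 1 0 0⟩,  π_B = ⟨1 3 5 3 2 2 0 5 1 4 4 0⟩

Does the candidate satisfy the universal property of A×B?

|A|·|B| = 2·6 = 12;  |P| = 12
Check the pairing map k ↦ (π_A(k), π_B(k)):
  0 : (0,1)
  1 : (1,3)
  2 : (1,5)
  3 : (0,3)
  4 : (1,2)
  5 : (0,2)
  6 : (1,0)
  7 : (0,5)
  8 : (1,1)
  9 : (1,4)
  10 : (0,4)
  11 : (0,0)
distinct pairs in image: 12 / 12 needed
  → bijection onto A×B; projections well-typed.

Answer: VALID PRODUCT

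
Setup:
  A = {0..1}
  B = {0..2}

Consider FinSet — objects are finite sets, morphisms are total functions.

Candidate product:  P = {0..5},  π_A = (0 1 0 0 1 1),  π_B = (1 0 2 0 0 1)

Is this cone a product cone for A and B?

|A|·|B| = 2·3 = 6;  |P| = 6
Check the pairing map k ↦ (π_A(k), π_B(k)):
  0 : (0,1)
  1 : (1,0)
  2 : (0,2)
  3 : (0,0)
  4 : (1,0)  ✗ repeats pair of k=1
  5 : (1,1)
distinct pairs in image: 5 / 6 needed
  → (1,0) hit at k=1 and k=4

Answer: NOT A VALID PRODUCT — duplicate pair at indices 4,1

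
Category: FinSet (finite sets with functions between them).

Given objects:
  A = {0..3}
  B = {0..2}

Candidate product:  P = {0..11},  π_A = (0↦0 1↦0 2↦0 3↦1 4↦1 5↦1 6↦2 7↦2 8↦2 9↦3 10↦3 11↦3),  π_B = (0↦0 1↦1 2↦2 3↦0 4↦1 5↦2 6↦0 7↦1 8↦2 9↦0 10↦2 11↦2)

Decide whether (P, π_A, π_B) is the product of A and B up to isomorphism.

|A|·|B| = 4·3 = 12;  |P| = 12
Check the pairing map k ↦ (π_A(k), π_B(k)):
  0 ↦ (0,0)
  1 ↦ (0,1)
  2 ↦ (0,2)
  3 ↦ (1,0)
  4 ↦ (1,1)
  5 ↦ (1,2)
  6 ↦ (2,0)
  7 ↦ (2,1)
  8 ↦ (2,2)
  9 ↦ (3,0)
  10 ↦ (3,2)
  11 ↦ (3,2)  ✗ repeats pair of k=10
distinct pairs in image: 11 / 12 needed
  → (3,2) hit at k=10 and k=11

Answer: NOT A VALID PRODUCT — duplicate pair at indices 11,10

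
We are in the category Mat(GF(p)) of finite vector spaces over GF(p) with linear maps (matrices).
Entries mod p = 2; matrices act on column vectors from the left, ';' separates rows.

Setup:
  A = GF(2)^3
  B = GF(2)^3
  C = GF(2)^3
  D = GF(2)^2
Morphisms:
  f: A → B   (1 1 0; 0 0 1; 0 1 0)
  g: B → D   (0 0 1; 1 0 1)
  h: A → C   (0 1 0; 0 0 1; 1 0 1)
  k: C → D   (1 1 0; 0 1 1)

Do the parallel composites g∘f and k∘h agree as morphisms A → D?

Answer: DOES NOT COMMUTE

Derivation:
Path 1 = f;g:
  e0=[1,0,0] f→[1,0,0] g→[0,1]
  e1=[0,1,0] f→[1,0,1] g→[1,0]
  e2=[0,0,1] f→[0,1,0] g→[0,0]
  result₁ = (0 1 0; 1 0 0)
Path 2 = h;k:
  e0=[1,0,0] h→[0,0,1] k→[0,1]
  e1=[0,1,0] h→[1,0,0] k→[1,0]
  e2=[0,0,1] h→[0,1,1] k→[1,0]
  result₂ = (0 1 1; 1 0 0)
Equal? differ; not commutative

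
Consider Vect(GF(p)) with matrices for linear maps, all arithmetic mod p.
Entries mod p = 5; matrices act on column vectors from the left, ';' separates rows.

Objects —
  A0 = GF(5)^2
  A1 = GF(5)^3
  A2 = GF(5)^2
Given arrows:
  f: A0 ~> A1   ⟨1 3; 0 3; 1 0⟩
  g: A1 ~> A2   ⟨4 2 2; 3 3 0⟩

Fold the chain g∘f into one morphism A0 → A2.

Answer: ⟨1 3; 3 3⟩

Work:
  e0=⟨1,0⟩ f~>⟨1,0,1⟩ g~>⟨1,3⟩
  e1=⟨0,1⟩ f~>⟨3,3,0⟩ g~>⟨3,3⟩
⟦path⟧: ⟨1 3; 3 3⟩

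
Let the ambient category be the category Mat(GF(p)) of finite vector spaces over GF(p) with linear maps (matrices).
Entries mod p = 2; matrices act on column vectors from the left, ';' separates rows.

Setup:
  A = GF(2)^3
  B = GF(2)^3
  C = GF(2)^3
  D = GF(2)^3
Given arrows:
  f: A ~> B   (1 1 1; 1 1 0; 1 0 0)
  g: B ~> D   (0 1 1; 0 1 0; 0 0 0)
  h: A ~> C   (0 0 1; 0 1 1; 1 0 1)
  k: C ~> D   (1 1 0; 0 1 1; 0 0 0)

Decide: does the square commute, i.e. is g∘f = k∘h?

Answer: COMMUTES

Work:
Path 1 = f;g:
  e0=(1,0,0) f~>(1,1,1) g~>(0,1,0)
  e1=(0,1,0) f~>(1,1,0) g~>(1,1,0)
  e2=(0,0,1) f~>(1,0,0) g~>(0,0,0)
  result₁ = (0 1 0; 1 1 0; 0 0 0)
Path 2 = h;k:
  e0=(1,0,0) h~>(0,0,1) k~>(0,1,0)
  e1=(0,1,0) h~>(0,1,0) k~>(1,1,0)
  e2=(0,0,1) h~>(1,1,1) k~>(0,0,0)
  result₂ = (0 1 0; 1 1 0; 0 0 0)
Equal? equal; square commutes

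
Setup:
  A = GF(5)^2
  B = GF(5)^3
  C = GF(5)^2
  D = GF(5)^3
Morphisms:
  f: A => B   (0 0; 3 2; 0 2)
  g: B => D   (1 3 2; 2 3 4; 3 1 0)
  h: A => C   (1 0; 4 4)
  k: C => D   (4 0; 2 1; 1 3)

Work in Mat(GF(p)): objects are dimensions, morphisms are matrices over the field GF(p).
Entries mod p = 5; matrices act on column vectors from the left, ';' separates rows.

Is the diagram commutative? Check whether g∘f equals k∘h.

Answer: DOES NOT COMMUTE

Work:
1) trace f;g:
  e0=(1,0) f=>(0,3,0) g=>(4,4,3)
  e1=(0,1) f=>(0,2,2) g=>(0,4,2)
  composite₁ = (4 0; 4 4; 3 2)
2) trace h;k:
  e0=(1,0) h=>(1,4) k=>(4,1,3)
  e1=(0,1) h=>(0,4) k=>(0,4,2)
  composite₂ = (4 0; 1 4; 3 2)
Equal? differ; not commutative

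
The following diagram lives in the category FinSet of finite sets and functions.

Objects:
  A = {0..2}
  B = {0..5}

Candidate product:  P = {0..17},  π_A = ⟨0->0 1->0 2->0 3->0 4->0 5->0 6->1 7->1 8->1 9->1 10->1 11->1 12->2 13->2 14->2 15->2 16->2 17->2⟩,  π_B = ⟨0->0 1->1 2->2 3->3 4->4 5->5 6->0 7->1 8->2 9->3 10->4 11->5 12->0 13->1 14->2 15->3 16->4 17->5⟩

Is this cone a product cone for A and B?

Answer: VALID PRODUCT

Work:
|A|·|B| = 3·6 = 18;  |P| = 18
Check the pairing map k ↦ (π_A(k), π_B(k)):
  0 -> (0,0)
  1 -> (0,1)
  2 -> (0,2)
  3 -> (0,3)
  4 -> (0,4)
  5 -> (0,5)
  6 -> (1,0)
  7 -> (1,1)
  8 -> (1,2)
  9 -> (1,3)
  10 -> (1,4)
  11 -> (1,5)
  12 -> (2,0)
  13 -> (2,1)
  14 -> (2,2)
  15 -> (2,3)
  16 -> (2,4)
  17 -> (2,5)
distinct pairs in image: 18 / 18 needed
  → bijection onto A×B; projections well-typed.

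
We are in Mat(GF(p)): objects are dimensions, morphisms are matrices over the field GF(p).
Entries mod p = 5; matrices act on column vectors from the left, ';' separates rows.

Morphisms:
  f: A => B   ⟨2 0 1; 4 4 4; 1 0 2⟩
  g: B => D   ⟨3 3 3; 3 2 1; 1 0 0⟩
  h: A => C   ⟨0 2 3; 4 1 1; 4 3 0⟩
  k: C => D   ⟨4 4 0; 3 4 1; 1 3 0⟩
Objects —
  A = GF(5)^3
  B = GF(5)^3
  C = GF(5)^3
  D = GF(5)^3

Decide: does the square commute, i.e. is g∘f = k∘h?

Answer: COMMUTES

Trace:
Along f;g (path 1):
  e0=(1,0,0) f=>(2,4,1) g=>(1,0,2)
  e1=(0,1,0) f=>(0,4,0) g=>(2,3,0)
  e2=(0,0,1) f=>(1,4,2) g=>(1,3,1)
  composite₁ = ⟨1 2 1; 0 3 3; 2 0 1⟩
Along h;k (path 2):
  e0=(1,0,0) h=>(0,4,4) k=>(1,0,2)
  e1=(0,1,0) h=>(2,1,3) k=>(2,3,0)
  e2=(0,0,1) h=>(3,1,0) k=>(1,3,1)
  composite₂ = ⟨1 2 1; 0 3 3; 2 0 1⟩
Equal? equal; square commutes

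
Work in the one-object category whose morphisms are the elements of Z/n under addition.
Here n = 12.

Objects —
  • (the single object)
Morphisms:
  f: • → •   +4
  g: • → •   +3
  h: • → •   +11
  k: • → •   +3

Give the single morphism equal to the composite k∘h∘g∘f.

Answer: +9

Work:
  0 +4≡4 +3≡7 +11≡6 +3≡9  (mod 12)
result: +9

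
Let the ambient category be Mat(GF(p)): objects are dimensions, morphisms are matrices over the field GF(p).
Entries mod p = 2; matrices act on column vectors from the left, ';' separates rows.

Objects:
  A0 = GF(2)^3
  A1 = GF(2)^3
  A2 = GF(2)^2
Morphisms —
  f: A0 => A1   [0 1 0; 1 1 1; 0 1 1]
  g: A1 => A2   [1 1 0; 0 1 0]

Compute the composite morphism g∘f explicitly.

Answer: [1 0 1; 1 1 1]

Derivation:
  e0=[1,0,0] f=>[0,1,0] g=>[1,1]
  e1=[0,1,0] f=>[1,1,1] g=>[0,1]
  e2=[0,0,1] f=>[0,1,1] g=>[1,1]
result: [1 0 1; 1 1 1]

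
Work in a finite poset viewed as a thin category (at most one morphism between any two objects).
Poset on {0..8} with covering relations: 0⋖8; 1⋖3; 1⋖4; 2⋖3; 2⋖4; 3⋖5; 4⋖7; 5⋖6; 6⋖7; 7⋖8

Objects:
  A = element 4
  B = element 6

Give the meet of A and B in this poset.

Common predecessors of 4,6: {1,2}
  maximal lower bounds 1 and 2 are incomparable: neither 1≤2 nor 2≤1
→ no greatest lower bound exists

Answer: NO MEET EXISTS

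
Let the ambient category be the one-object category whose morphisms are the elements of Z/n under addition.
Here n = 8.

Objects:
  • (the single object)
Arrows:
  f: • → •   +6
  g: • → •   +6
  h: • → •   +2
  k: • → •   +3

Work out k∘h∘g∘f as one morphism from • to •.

Answer: +1

Derivation:
  0 +6≡6 +6≡4 +2≡6 +3≡1  (mod 8)
result: +1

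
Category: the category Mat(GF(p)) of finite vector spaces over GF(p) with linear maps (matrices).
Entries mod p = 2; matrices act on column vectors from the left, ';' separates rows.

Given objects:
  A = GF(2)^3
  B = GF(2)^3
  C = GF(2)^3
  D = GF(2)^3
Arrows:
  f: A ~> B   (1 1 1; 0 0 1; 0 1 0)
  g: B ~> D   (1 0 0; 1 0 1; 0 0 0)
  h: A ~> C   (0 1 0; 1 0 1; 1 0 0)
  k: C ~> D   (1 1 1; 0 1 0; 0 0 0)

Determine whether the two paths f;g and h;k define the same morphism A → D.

1) trace f;g:
  e0=⟨1,0,0⟩ f~>⟨1,0,0⟩ g~>⟨1,1,0⟩
  e1=⟨0,1,0⟩ f~>⟨1,0,1⟩ g~>⟨1,0,0⟩
  e2=⟨0,0,1⟩ f~>⟨1,1,0⟩ g~>⟨1,1,0⟩
  composite₁ = (1 1 1; 1 0 1; 0 0 0)
2) trace h;k:
  e0=⟨1,0,0⟩ h~>⟨0,1,1⟩ k~>⟨0,1,0⟩
  e1=⟨0,1,0⟩ h~>⟨1,0,0⟩ k~>⟨1,0,0⟩
  e2=⟨0,0,1⟩ h~>⟨0,1,0⟩ k~>⟨1,1,0⟩
  composite₂ = (0 1 1; 1 0 1; 0 0 0)
Equal? differ; not commutative

Answer: DOES NOT COMMUTE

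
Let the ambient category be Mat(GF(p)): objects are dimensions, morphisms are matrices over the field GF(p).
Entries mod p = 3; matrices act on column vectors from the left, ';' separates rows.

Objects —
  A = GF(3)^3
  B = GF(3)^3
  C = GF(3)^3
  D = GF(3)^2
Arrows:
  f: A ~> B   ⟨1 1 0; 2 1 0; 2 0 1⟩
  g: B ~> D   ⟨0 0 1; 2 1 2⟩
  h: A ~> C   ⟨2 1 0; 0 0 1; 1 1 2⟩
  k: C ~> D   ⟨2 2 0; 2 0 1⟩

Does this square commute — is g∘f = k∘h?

Answer: DOES NOT COMMUTE

Trace:
1) trace f;g:
  e0=[1,0,0] f~>[1,2,2] g~>[2,2]
  e1=[0,1,0] f~>[1,1,0] g~>[0,0]
  e2=[0,0,1] f~>[0,0,1] g~>[1,2]
  composite₁ = ⟨2 0 1; 2 0 2⟩
2) trace h;k:
  e0=[1,0,0] h~>[2,0,1] k~>[1,2]
  e1=[0,1,0] h~>[1,0,1] k~>[2,0]
  e2=[0,0,1] h~>[0,1,2] k~>[2,2]
  composite₂ = ⟨1 2 2; 2 0 2⟩
Equal? NO — does not commute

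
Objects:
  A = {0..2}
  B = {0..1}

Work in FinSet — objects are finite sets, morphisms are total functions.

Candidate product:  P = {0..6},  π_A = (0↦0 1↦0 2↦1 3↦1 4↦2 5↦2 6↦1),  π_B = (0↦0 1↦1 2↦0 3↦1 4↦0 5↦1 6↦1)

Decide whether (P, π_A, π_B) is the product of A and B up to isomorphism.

Answer: NOT A VALID PRODUCT — |P|=7 ≠ |A|·|B|=6

Trace:
|A|·|B| = 3·2 = 6;  |P| = 7
  → cardinalities differ; no bijection possible.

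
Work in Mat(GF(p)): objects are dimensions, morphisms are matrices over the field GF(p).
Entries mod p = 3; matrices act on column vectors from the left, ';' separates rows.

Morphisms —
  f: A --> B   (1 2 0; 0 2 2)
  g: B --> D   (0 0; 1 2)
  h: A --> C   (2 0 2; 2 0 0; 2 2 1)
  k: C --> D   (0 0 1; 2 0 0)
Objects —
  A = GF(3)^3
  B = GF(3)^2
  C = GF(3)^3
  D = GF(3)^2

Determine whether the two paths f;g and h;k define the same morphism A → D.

Answer: DOES NOT COMMUTE

Trace:
Along f;g (path 1):
  e0=(1,0,0) f-->(1,0) g-->(0,1)
  e1=(0,1,0) f-->(2,2) g-->(0,0)
  e2=(0,0,1) f-->(0,2) g-->(0,1)
  result₁ = (0 0 0; 1 0 1)
Along h;k (path 2):
  e0=(1,0,0) h-->(2,2,2) k-->(2,1)
  e1=(0,1,0) h-->(0,0,2) k-->(2,0)
  e2=(0,0,1) h-->(2,0,1) k-->(1,1)
  result₂ = (2 2 1; 1 0 1)
Equal? NO — does not commute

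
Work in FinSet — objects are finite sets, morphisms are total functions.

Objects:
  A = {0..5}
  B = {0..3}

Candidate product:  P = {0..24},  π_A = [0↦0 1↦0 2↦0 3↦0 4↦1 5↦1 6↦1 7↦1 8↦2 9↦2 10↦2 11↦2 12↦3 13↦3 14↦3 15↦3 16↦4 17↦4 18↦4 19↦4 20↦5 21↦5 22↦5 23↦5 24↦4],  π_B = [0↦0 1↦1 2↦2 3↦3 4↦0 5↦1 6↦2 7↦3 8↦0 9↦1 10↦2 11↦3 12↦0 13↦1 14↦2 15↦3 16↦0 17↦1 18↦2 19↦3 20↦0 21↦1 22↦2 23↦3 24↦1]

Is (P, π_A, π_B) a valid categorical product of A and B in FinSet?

|A|·|B| = 6·4 = 24;  |P| = 25
  → cardinalities differ; no bijection possible.

Answer: NOT A VALID PRODUCT — |P|=25 ≠ |A|·|B|=24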